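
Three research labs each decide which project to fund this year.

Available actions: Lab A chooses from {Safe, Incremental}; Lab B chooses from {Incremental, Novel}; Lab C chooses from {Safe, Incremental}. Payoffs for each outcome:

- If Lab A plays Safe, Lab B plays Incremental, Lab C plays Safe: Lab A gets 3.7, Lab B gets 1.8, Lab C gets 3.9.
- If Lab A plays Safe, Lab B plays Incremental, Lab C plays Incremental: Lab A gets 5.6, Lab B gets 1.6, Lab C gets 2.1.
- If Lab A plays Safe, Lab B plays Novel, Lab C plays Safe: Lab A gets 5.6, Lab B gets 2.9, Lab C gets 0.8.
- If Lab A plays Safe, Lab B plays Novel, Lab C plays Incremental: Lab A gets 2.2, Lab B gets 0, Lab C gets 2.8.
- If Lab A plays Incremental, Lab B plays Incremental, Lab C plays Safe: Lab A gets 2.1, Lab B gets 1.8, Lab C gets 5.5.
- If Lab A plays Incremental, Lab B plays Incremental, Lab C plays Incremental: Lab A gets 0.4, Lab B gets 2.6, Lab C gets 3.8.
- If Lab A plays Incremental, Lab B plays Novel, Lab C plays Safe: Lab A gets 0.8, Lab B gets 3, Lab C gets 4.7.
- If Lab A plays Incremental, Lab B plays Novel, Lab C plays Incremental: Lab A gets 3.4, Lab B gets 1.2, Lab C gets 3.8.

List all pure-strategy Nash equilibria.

(Safe, Incremental, Safe): Lab B can switch to Novel (1.8 → 2.9). Not NE.
(Safe, Incremental, Incremental): Lab C can switch to Safe (2.1 → 3.9). Not NE.
(Safe, Novel, Safe): Lab C can switch to Incremental (0.8 → 2.8). Not NE.
(Safe, Novel, Incremental): Lab A can switch to Incremental (2.2 → 3.4). Not NE.
(Incremental, Incremental, Safe): Lab A can switch to Safe (2.1 → 3.7). Not NE.
(Incremental, Incremental, Incremental): Lab A can switch to Safe (0.4 → 5.6). Not NE.
(Incremental, Novel, Safe): Lab A can switch to Safe (0.8 → 5.6). Not NE.
(Incremental, Novel, Incremental): Lab B can switch to Incremental (1.2 → 2.6). Not NE.

none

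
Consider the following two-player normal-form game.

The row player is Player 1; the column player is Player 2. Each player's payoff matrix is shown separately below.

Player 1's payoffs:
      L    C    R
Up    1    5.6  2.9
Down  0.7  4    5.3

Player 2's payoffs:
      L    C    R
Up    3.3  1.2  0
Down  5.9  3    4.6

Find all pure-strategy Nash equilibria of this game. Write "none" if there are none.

Pure NE: (Up, L)

(Up, L): Player 1 gets 1, best alternative 0.7; Player 2 gets 3.3, best alternative 1.2. No profitable deviation — NE.
(Up, C): Player 2 can switch to L (1.2 → 3.3). Not NE.
(Up, R): Player 1 can switch to Down (2.9 → 5.3). Not NE.
(Down, L): Player 1 can switch to Up (0.7 → 1). Not NE.
(Down, C): Player 1 can switch to Up (4 → 5.6). Not NE.
(Down, R): Player 2 can switch to L (4.6 → 5.9). Not NE.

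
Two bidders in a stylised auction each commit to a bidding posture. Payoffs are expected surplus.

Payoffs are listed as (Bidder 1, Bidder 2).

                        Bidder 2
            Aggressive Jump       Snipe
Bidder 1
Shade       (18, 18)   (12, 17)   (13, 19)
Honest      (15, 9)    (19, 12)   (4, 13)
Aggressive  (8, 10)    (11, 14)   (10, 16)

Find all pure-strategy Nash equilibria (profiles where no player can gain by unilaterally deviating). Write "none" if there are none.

The unique pure-strategy Nash equilibrium is (Shade, Snipe).

Check each profile: it is a Nash equilibrium iff no player can strictly gain by switching unilaterally.
(Shade, Aggressive): Bidder 2 can switch to Snipe (18 → 19). Not NE.
(Shade, Jump): Bidder 1 can switch to Honest (12 → 19). Not NE.
(Shade, Snipe): Bidder 1 gets 13, best alternative 10; Bidder 2 gets 19, best alternative 18. No profitable deviation — NE.
(Honest, Aggressive): Bidder 1 can switch to Shade (15 → 18). Not NE.
(Honest, Jump): Bidder 2 can switch to Snipe (12 → 13). Not NE.
(Honest, Snipe): Bidder 1 can switch to Shade (4 → 13). Not NE.
(Aggressive, Aggressive): Bidder 1 can switch to Shade (8 → 18). Not NE.
(The remaining 2 profiles each have a profitable deviation by the same check.)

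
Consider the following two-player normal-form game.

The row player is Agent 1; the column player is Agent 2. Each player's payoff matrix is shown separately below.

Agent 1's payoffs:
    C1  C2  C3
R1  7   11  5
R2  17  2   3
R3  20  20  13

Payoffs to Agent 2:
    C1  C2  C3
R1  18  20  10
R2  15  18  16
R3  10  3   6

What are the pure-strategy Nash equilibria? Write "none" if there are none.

(R1, C1): Agent 1 can switch to R2 (7 → 17). Not NE.
(R1, C2): Agent 1 can switch to R3 (11 → 20). Not NE.
(R1, C3): Agent 1 can switch to R3 (5 → 13). Not NE.
(R2, C1): Agent 1 can switch to R3 (17 → 20). Not NE.
(R2, C2): Agent 1 can switch to R1 (2 → 11). Not NE.
(R2, C3): Agent 1 can switch to R1 (3 → 5). Not NE.
(R3, C1): Agent 1 gets 20, best alternative 17; Agent 2 gets 10, best alternative 6. No profitable deviation — NE.
(R3, C2): Agent 2 can switch to C1 (3 → 10). Not NE.
(R3, C3): Agent 2 can switch to C1 (6 → 10). Not NE.

The unique pure-strategy Nash equilibrium is (R3, C1).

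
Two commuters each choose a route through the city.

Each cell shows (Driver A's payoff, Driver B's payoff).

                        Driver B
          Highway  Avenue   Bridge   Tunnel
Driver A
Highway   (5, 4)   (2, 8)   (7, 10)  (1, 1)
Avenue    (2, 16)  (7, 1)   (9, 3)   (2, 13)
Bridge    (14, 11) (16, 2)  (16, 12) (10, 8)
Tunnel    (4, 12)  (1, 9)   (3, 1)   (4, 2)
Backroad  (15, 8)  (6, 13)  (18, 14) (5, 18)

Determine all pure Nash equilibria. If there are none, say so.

Driver A against Highway: payoffs 5, 2, 14, 4, 15 → best response Backroad.
Driver A against Avenue: payoffs 2, 7, 16, 1, 6 → best response Bridge.
Driver A against Bridge: payoffs 7, 9, 16, 3, 18 → best response Backroad.
Driver A against Tunnel: payoffs 1, 2, 10, 4, 5 → best response Bridge.
Driver B against Highway: payoffs 4, 8, 10, 1 → best response Bridge.
Driver B against Avenue: payoffs 16, 1, 3, 13 → best response Highway.
Driver B against Bridge: payoffs 11, 2, 12, 8 → best response Bridge.
Driver B against Tunnel: payoffs 12, 9, 1, 2 → best response Highway.
Driver B against Backroad: payoffs 8, 13, 14, 18 → best response Tunnel.
No profile is a mutual best response for all players.

No pure-strategy Nash equilibrium.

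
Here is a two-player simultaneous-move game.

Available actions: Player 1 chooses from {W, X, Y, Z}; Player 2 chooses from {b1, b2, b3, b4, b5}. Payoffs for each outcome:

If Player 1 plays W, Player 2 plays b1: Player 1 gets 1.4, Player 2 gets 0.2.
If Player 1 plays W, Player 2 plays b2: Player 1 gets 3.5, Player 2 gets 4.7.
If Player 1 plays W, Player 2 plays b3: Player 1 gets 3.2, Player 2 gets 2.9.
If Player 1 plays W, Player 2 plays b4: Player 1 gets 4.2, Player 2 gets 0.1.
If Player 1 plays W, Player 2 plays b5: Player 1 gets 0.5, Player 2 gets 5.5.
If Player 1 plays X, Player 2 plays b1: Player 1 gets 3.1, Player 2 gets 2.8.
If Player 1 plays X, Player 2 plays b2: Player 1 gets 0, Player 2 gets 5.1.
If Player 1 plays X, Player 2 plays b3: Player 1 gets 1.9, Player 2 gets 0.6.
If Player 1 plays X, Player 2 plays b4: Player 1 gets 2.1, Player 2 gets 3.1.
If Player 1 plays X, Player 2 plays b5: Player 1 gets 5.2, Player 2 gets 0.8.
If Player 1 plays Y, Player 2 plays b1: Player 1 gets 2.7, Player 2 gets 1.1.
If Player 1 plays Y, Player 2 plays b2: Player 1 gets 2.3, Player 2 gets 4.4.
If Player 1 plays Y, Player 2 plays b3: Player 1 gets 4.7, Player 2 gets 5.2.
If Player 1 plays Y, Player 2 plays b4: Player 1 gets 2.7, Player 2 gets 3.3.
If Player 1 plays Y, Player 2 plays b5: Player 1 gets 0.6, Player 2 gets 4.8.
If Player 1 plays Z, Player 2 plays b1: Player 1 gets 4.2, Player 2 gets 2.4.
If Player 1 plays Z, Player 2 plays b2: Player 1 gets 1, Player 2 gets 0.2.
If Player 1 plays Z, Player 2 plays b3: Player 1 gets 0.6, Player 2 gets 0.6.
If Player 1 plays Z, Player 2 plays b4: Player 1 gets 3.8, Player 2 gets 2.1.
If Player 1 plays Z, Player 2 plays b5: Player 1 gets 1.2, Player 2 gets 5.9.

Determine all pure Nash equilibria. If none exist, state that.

For each player, find the best response to each opponent profile; mutual best responses are the pure NE.
Player 1 against b1: payoffs 1.4, 3.1, 2.7, 4.2 → best response Z.
Player 1 against b2: payoffs 3.5, 0, 2.3, 1 → best response W.
Player 1 against b3: payoffs 3.2, 1.9, 4.7, 0.6 → best response Y.
Player 1 against b4: payoffs 4.2, 2.1, 2.7, 3.8 → best response W.
Player 1 against b5: payoffs 0.5, 5.2, 0.6, 1.2 → best response X.
Player 2 against W: payoffs 0.2, 4.7, 2.9, 0.1, 5.5 → best response b5.
Player 2 against X: payoffs 2.8, 5.1, 0.6, 3.1, 0.8 → best response b2.
Player 2 against Y: payoffs 1.1, 4.4, 5.2, 3.3, 4.8 → best response b3.
Player 2 against Z: payoffs 2.4, 0.2, 0.6, 2.1, 5.9 → best response b5.
Mutual best responses: (Y, b3).

(Y, b3)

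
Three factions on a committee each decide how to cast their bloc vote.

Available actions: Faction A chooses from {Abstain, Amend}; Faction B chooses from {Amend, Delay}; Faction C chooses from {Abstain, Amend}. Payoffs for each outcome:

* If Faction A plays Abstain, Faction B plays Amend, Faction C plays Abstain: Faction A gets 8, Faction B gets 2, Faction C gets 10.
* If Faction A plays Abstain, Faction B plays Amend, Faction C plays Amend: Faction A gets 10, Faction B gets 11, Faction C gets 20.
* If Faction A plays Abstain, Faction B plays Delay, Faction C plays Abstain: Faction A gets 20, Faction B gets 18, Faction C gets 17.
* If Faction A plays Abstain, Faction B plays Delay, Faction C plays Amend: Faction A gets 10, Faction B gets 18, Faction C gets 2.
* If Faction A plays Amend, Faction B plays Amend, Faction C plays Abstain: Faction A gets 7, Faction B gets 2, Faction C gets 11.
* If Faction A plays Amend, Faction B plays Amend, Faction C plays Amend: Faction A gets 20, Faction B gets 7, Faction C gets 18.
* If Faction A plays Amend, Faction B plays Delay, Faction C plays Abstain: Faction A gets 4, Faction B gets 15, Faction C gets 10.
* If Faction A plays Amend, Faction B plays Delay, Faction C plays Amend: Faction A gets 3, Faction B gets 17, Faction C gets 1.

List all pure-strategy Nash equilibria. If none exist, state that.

Faction A against (Amend, Abstain): payoffs 8, 7 → best response Abstain.
Faction A against (Amend, Amend): payoffs 10, 20 → best response Amend.
Faction A against (Delay, Abstain): payoffs 20, 4 → best response Abstain.
Faction A against (Delay, Amend): payoffs 10, 3 → best response Abstain.
Faction B against (Abstain, Abstain): payoffs 2, 18 → best response Delay.
Faction B against (Abstain, Amend): payoffs 11, 18 → best response Delay.
Faction B against (Amend, Abstain): payoffs 2, 15 → best response Delay.
Faction B against (Amend, Amend): payoffs 7, 17 → best response Delay.
Faction C against (Abstain, Amend): payoffs 10, 20 → best response Amend.
Faction C against (Abstain, Delay): payoffs 17, 2 → best response Abstain.
Faction C against (Amend, Amend): payoffs 11, 18 → best response Amend.
Faction C against (Amend, Delay): payoffs 10, 1 → best response Abstain.
Mutual best responses: (Abstain, Delay, Abstain).

The unique pure-strategy Nash equilibrium is (Abstain, Delay, Abstain).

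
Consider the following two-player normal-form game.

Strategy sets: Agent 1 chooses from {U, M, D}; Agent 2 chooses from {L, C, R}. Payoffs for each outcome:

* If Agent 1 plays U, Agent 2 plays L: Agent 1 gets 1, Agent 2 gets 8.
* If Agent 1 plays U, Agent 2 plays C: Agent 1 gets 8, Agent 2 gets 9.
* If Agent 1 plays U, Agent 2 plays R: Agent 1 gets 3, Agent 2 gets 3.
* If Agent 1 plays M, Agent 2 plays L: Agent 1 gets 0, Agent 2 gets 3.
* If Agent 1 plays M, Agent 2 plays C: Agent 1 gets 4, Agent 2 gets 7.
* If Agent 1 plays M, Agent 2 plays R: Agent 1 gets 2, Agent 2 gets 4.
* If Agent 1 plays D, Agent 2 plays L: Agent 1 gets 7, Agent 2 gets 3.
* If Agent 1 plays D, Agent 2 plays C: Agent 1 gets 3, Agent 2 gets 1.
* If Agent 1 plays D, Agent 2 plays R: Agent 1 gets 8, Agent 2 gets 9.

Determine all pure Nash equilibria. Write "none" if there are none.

(U, L): Agent 1 can switch to D (1 → 7). Not NE.
(U, C): Agent 1 gets 8, best alternative 4; Agent 2 gets 9, best alternative 8. No profitable deviation — NE.
(U, R): Agent 1 can switch to D (3 → 8). Not NE.
(M, L): Agent 1 can switch to U (0 → 1). Not NE.
(M, C): Agent 1 can switch to U (4 → 8). Not NE.
(M, R): Agent 1 can switch to U (2 → 3). Not NE.
(D, L): Agent 2 can switch to R (3 → 9). Not NE.
(D, R): Agent 1 gets 8, best alternative 3; Agent 2 gets 9, best alternative 3. No profitable deviation — NE.
(The remaining 1 profile has a profitable deviation by the same check.)

(U, C); (D, R)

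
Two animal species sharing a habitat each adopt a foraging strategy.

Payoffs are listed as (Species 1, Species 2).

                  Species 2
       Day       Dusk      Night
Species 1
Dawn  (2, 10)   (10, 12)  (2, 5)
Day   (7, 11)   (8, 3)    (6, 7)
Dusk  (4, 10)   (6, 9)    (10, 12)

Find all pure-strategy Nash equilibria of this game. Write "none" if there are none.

(Dawn, Day): Species 1 can switch to Day (2 → 7). Not NE.
(Dawn, Dusk): Species 1 gets 10, best alternative 8; Species 2 gets 12, best alternative 10. No profitable deviation — NE.
(Dawn, Night): Species 1 can switch to Day (2 → 6). Not NE.
(Day, Day): Species 1 gets 7, best alternative 4; Species 2 gets 11, best alternative 7. No profitable deviation — NE.
(Day, Dusk): Species 1 can switch to Dawn (8 → 10). Not NE.
(Day, Night): Species 1 can switch to Dusk (6 → 10). Not NE.
(Dusk, Day): Species 1 can switch to Day (4 → 7). Not NE.
(Dusk, Dusk): Species 1 can switch to Dawn (6 → 10). Not NE.
(Dusk, Night): Species 1 gets 10, best alternative 6; Species 2 gets 12, best alternative 10. No profitable deviation — NE.

Pure-strategy Nash equilibria: (Dawn, Dusk); (Day, Day); (Dusk, Night)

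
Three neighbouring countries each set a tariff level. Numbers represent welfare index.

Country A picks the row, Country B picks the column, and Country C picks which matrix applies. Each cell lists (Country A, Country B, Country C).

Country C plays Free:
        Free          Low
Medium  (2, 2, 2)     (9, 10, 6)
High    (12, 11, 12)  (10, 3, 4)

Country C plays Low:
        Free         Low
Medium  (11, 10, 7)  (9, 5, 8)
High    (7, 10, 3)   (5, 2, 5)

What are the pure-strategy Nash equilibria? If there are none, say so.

The pure Nash equilibria are (Medium, Free, Low) and (High, Free, Free).

(Medium, Free, Free): Country A can switch to High (2 → 12). Not NE.
(Medium, Free, Low): Country A gets 11, best alternative 7; Country B gets 10, best alternative 5; Country C gets 7, best alternative 2. No profitable deviation — NE.
(Medium, Low, Free): Country A can switch to High (9 → 10). Not NE.
(Medium, Low, Low): Country B can switch to Free (5 → 10). Not NE.
(High, Free, Free): Country A gets 12, best alternative 2; Country B gets 11, best alternative 3; Country C gets 12, best alternative 3. No profitable deviation — NE.
(High, Free, Low): Country A can switch to Medium (7 → 11). Not NE.
(High, Low, Free): Country B can switch to Free (3 → 11). Not NE.
(High, Low, Low): Country A can switch to Medium (5 → 9). Not NE.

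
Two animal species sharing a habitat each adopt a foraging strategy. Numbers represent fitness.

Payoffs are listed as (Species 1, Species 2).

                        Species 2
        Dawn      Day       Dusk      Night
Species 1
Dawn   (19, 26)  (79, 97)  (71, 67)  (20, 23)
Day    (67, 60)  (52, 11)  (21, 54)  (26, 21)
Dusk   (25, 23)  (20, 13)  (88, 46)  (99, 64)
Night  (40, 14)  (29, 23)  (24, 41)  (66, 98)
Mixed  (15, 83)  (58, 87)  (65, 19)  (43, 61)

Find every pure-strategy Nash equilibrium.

(Dawn, Day); (Day, Dawn); (Dusk, Night)

(Dawn, Dawn): Species 1 can switch to Day (19 → 67). Not NE.
(Dawn, Day): Species 1 gets 79, best alternative 58; Species 2 gets 97, best alternative 67. No profitable deviation — NE.
(Dawn, Dusk): Species 1 can switch to Dusk (71 → 88). Not NE.
(Dawn, Night): Species 1 can switch to Day (20 → 26). Not NE.
(Day, Dawn): Species 1 gets 67, best alternative 40; Species 2 gets 60, best alternative 54. No profitable deviation — NE.
(Day, Day): Species 1 can switch to Dawn (52 → 79). Not NE.
(Day, Dusk): Species 1 can switch to Dawn (21 → 71). Not NE.
(Day, Night): Species 1 can switch to Dusk (26 → 99). Not NE.
(Dusk, Dawn): Species 1 can switch to Day (25 → 67). Not NE.
(Dusk, Day): Species 1 can switch to Dawn (20 → 79). Not NE.
(Dusk, Dusk): Species 2 can switch to Night (46 → 64). Not NE.
(Dusk, Night): Species 1 gets 99, best alternative 66; Species 2 gets 64, best alternative 46. No profitable deviation — NE.
(Night, Dawn): Species 1 can switch to Day (40 → 67). Not NE.
(Night, Day): Species 1 can switch to Dawn (29 → 79). Not NE.
(Night, Dusk): Species 1 can switch to Dawn (24 → 71). Not NE.
(The remaining 5 profiles each have a profitable deviation by the same check.)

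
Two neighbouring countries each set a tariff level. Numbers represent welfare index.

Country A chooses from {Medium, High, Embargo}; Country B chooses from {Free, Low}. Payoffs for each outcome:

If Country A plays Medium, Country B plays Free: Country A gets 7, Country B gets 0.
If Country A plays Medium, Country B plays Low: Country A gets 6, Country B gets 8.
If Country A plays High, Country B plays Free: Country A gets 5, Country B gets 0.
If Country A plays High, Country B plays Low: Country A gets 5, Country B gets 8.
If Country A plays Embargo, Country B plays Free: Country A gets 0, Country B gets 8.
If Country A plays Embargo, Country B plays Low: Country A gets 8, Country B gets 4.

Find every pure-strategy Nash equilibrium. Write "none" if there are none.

(Medium, Free): Country B can switch to Low (0 → 8). Not NE.
(Medium, Low): Country A can switch to Embargo (6 → 8). Not NE.
(High, Free): Country A can switch to Medium (5 → 7). Not NE.
(High, Low): Country A can switch to Medium (5 → 6). Not NE.
(Embargo, Free): Country A can switch to Medium (0 → 7). Not NE.
(Embargo, Low): Country B can switch to Free (4 → 8). Not NE.

This game has no pure Nash equilibrium.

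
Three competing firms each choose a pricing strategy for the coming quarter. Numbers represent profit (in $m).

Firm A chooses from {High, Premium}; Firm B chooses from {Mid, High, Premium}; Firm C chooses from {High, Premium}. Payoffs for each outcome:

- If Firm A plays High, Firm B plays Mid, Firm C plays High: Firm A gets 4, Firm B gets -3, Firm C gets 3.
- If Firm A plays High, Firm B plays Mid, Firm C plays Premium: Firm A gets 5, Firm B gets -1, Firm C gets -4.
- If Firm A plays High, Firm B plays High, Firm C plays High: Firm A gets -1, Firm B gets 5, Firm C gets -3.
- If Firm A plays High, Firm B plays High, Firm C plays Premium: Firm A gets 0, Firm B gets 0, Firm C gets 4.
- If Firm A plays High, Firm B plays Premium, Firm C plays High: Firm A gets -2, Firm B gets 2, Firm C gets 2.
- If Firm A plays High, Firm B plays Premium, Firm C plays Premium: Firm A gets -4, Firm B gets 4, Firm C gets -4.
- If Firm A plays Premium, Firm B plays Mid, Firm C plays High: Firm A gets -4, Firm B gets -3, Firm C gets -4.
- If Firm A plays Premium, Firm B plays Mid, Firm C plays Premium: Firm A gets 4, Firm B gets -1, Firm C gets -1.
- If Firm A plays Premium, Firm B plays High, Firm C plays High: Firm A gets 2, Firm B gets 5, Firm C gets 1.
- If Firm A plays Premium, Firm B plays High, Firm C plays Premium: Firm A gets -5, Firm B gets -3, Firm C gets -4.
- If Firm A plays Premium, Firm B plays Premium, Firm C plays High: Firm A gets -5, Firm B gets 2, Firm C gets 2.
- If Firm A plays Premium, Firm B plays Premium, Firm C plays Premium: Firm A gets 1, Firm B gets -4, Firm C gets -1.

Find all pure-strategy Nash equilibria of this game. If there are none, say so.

(Premium, High, High)

(High, Mid, High): Firm B can switch to High (-3 → 5). Not NE.
(High, Mid, Premium): Firm B can switch to High (-1 → 0). Not NE.
(High, High, High): Firm A can switch to Premium (-1 → 2). Not NE.
(High, High, Premium): Firm B can switch to Premium (0 → 4). Not NE.
(High, Premium, High): Firm B can switch to High (2 → 5). Not NE.
(High, Premium, Premium): Firm A can switch to Premium (-4 → 1). Not NE.
(Premium, Mid, High): Firm A can switch to High (-4 → 4). Not NE.
(Premium, Mid, Premium): Firm A can switch to High (4 → 5). Not NE.
(Premium, High, High): Firm A gets 2, best alternative -1; Firm B gets 5, best alternative 2; Firm C gets 1, best alternative -4. No profitable deviation — NE.
(The remaining 3 profiles each have a profitable deviation by the same check.)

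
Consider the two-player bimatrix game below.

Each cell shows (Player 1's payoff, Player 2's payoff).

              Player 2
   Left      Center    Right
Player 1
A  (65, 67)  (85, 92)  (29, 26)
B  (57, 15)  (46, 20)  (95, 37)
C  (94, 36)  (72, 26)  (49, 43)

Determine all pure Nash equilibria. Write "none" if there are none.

(A, Left): Player 1 can switch to C (65 → 94). Not NE.
(A, Center): Player 1 gets 85, best alternative 72; Player 2 gets 92, best alternative 67. No profitable deviation — NE.
(A, Right): Player 1 can switch to B (29 → 95). Not NE.
(B, Left): Player 1 can switch to A (57 → 65). Not NE.
(B, Center): Player 1 can switch to A (46 → 85). Not NE.
(B, Right): Player 1 gets 95, best alternative 49; Player 2 gets 37, best alternative 20. No profitable deviation — NE.
(C, Left): Player 2 can switch to Right (36 → 43). Not NE.
(C, Center): Player 1 can switch to A (72 → 85). Not NE.
(C, Right): Player 1 can switch to B (49 → 95). Not NE.

Pure-strategy Nash equilibria: (A, Center); (B, Right)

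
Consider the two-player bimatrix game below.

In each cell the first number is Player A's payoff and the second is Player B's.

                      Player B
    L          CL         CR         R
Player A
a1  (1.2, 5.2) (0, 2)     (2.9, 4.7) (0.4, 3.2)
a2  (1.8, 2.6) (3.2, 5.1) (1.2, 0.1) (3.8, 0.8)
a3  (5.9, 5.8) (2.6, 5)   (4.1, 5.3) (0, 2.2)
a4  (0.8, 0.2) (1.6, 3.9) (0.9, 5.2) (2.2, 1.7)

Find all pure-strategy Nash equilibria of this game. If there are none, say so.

The pure Nash equilibria are (a2, CL); (a3, L).

Mark each player's best response to every combination of opponents' strategies; a profile where every player is best-responding is a pure Nash equilibrium.
Player A against L: payoffs 1.2, 1.8, 5.9, 0.8 → best response a3.
Player A against CL: payoffs 0, 3.2, 2.6, 1.6 → best response a2.
Player A against CR: payoffs 2.9, 1.2, 4.1, 0.9 → best response a3.
Player A against R: payoffs 0.4, 3.8, 0, 2.2 → best response a2.
Player B against a1: payoffs 5.2, 2, 4.7, 3.2 → best response L.
Player B against a2: payoffs 2.6, 5.1, 0.1, 0.8 → best response CL.
Player B against a3: payoffs 5.8, 5, 5.3, 2.2 → best response L.
Player B against a4: payoffs 0.2, 3.9, 5.2, 1.7 → best response CR.
Mutual best responses: (a2, CL); (a3, L).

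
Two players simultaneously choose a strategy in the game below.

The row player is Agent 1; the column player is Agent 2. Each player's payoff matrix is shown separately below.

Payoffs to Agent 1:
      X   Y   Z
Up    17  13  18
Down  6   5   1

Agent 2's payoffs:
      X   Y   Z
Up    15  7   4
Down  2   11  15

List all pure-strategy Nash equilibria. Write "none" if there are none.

Agent 1 against X: payoffs 17, 6 → best response Up.
Agent 1 against Y: payoffs 13, 5 → best response Up.
Agent 1 against Z: payoffs 18, 1 → best response Up.
Agent 2 against Up: payoffs 15, 7, 4 → best response X.
Agent 2 against Down: payoffs 2, 11, 15 → best response Z.
Mutual best responses: (Up, X).

The unique pure-strategy Nash equilibrium is (Up, X).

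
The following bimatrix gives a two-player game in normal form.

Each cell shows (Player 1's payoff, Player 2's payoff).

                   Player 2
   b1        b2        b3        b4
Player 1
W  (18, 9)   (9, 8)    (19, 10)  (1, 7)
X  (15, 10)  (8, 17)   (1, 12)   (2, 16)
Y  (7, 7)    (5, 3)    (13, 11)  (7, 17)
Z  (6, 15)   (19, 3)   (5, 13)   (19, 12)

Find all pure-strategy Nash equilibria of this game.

Check each profile: it is a Nash equilibrium iff no player can strictly gain by switching unilaterally.
(W, b1): Player 2 can switch to b3 (9 → 10). Not NE.
(W, b2): Player 1 can switch to Z (9 → 19). Not NE.
(W, b3): Player 1 gets 19, best alternative 13; Player 2 gets 10, best alternative 9. No profitable deviation — NE.
(W, b4): Player 1 can switch to X (1 → 2). Not NE.
(X, b1): Player 1 can switch to W (15 → 18). Not NE.
(X, b2): Player 1 can switch to W (8 → 9). Not NE.
(X, b3): Player 1 can switch to W (1 → 19). Not NE.
(The remaining 9 profiles each have a profitable deviation by the same check.)

Pure NE: (W, b3)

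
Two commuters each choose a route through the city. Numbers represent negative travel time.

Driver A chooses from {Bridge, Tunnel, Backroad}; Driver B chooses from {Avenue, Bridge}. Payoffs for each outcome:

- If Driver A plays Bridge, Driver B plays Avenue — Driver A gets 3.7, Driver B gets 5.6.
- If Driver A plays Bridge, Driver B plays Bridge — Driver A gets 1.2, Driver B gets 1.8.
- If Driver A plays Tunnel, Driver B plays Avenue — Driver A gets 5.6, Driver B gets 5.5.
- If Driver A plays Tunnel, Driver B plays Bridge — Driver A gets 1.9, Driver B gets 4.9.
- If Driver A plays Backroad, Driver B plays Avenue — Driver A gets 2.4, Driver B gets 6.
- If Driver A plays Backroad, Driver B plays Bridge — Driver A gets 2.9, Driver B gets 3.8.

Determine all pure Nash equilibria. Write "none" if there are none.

(Tunnel, Avenue)

Driver A against Avenue: payoffs 3.7, 5.6, 2.4 → best response Tunnel.
Driver A against Bridge: payoffs 1.2, 1.9, 2.9 → best response Backroad.
Driver B against Bridge: payoffs 5.6, 1.8 → best response Avenue.
Driver B against Tunnel: payoffs 5.5, 4.9 → best response Avenue.
Driver B against Backroad: payoffs 6, 3.8 → best response Avenue.
Mutual best responses: (Tunnel, Avenue).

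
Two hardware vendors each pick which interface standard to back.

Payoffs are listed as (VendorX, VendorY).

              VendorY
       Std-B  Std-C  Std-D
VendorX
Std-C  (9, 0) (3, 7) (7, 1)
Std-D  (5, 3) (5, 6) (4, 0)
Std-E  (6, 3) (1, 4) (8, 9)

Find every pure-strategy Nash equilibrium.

Mark each player's best response to every combination of opponents' strategies; a profile where every player is best-responding is a pure Nash equilibrium.
VendorX against Std-B: payoffs 9, 5, 6 → best response Std-C.
VendorX against Std-C: payoffs 3, 5, 1 → best response Std-D.
VendorX against Std-D: payoffs 7, 4, 8 → best response Std-E.
VendorY against Std-C: payoffs 0, 7, 1 → best response Std-C.
VendorY against Std-D: payoffs 3, 6, 0 → best response Std-C.
VendorY against Std-E: payoffs 3, 4, 9 → best response Std-D.
Mutual best responses: (Std-D, Std-C); (Std-E, Std-D).

(Std-D, Std-C); (Std-E, Std-D)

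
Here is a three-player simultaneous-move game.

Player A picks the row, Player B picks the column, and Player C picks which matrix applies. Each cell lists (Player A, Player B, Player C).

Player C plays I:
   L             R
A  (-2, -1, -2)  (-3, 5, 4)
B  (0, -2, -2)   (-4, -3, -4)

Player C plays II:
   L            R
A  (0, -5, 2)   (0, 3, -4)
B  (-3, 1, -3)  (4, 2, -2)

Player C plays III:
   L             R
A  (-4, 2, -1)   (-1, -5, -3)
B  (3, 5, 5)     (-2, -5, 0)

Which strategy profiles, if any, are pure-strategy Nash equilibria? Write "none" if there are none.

(A, R, I); (B, L, III)

Player A against (L, I): payoffs -2, 0 → best response B.
Player A against (L, II): payoffs 0, -3 → best response A.
Player A against (L, III): payoffs -4, 3 → best response B.
Player A against (R, I): payoffs -3, -4 → best response A.
Player A against (R, II): payoffs 0, 4 → best response B.
Player A against (R, III): payoffs -1, -2 → best response A.
Player B against (A, I): payoffs -1, 5 → best response R.
Player B against (A, II): payoffs -5, 3 → best response R.
Player B against (A, III): payoffs 2, -5 → best response L.
Player B against (B, I): payoffs -2, -3 → best response L.
Player B against (B, II): payoffs 1, 2 → best response R.
Player B against (B, III): payoffs 5, -5 → best response L.
Player C against (A, L): payoffs -2, 2, -1 → best response II.
Player C against (A, R): payoffs 4, -4, -3 → best response I.
Player C against (B, L): payoffs -2, -3, 5 → best response III.
Player C against (B, R): payoffs -4, -2, 0 → best response III.
Mutual best responses: (A, R, I); (B, L, III).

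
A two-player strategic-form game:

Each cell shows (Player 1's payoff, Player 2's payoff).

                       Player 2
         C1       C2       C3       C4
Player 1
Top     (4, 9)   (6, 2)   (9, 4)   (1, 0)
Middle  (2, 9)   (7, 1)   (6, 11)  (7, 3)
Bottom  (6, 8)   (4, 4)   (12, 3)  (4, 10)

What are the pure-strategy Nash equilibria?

none

(Top, C1): Player 1 can switch to Bottom (4 → 6). Not NE.
(Top, C2): Player 1 can switch to Middle (6 → 7). Not NE.
(Top, C3): Player 1 can switch to Bottom (9 → 12). Not NE.
(Top, C4): Player 1 can switch to Middle (1 → 7). Not NE.
(Middle, C1): Player 1 can switch to Top (2 → 4). Not NE.
(Middle, C2): Player 2 can switch to C1 (1 → 9). Not NE.
(Middle, C3): Player 1 can switch to Top (6 → 9). Not NE.
(Middle, C4): Player 2 can switch to C1 (3 → 9). Not NE.
(Bottom, C1): Player 2 can switch to C4 (8 → 10). Not NE.
(Bottom, C2): Player 1 can switch to Top (4 → 6). Not NE.
(The remaining 2 profiles each have a profitable deviation by the same check.)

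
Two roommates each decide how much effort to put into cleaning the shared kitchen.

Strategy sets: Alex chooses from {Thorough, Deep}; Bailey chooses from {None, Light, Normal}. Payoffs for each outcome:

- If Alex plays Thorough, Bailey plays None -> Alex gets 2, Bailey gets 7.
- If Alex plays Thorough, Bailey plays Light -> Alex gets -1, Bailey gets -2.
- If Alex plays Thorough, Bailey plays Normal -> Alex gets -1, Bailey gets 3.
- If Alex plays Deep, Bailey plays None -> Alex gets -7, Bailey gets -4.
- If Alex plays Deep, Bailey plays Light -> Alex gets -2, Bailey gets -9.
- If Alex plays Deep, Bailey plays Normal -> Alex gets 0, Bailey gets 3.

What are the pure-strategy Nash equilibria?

(Thorough, None): Alex gets 2, best alternative -7; Bailey gets 7, best alternative 3. No profitable deviation — NE.
(Thorough, Light): Bailey can switch to None (-2 → 7). Not NE.
(Thorough, Normal): Alex can switch to Deep (-1 → 0). Not NE.
(Deep, None): Alex can switch to Thorough (-7 → 2). Not NE.
(Deep, Light): Alex can switch to Thorough (-2 → -1). Not NE.
(Deep, Normal): Alex gets 0, best alternative -1; Bailey gets 3, best alternative -4. No profitable deviation — NE.

Pure-strategy Nash equilibria: (Thorough, None) and (Deep, Normal)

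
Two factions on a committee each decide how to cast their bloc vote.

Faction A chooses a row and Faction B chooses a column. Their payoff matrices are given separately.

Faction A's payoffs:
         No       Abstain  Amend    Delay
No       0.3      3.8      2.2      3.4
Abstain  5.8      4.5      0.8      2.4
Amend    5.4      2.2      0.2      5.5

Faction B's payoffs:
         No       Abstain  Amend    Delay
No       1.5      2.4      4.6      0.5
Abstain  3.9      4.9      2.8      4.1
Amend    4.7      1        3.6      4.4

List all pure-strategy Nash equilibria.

The pure Nash equilibria are (No, Amend), (Abstain, Abstain).

Faction A against No: payoffs 0.3, 5.8, 5.4 → best response Abstain.
Faction A against Abstain: payoffs 3.8, 4.5, 2.2 → best response Abstain.
Faction A against Amend: payoffs 2.2, 0.8, 0.2 → best response No.
Faction A against Delay: payoffs 3.4, 2.4, 5.5 → best response Amend.
Faction B against No: payoffs 1.5, 2.4, 4.6, 0.5 → best response Amend.
Faction B against Abstain: payoffs 3.9, 4.9, 2.8, 4.1 → best response Abstain.
Faction B against Amend: payoffs 4.7, 1, 3.6, 4.4 → best response No.
Mutual best responses: (No, Amend); (Abstain, Abstain).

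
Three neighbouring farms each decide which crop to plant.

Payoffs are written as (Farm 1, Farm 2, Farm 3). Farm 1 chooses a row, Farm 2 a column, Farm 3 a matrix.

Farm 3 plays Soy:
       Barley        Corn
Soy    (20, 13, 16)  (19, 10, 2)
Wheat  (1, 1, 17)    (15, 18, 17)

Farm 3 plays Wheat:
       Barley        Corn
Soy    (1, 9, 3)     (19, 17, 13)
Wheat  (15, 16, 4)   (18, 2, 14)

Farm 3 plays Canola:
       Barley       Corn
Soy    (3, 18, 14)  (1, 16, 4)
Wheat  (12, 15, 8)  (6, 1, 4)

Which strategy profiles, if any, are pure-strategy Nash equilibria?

Farm 1 against (Barley, Soy): payoffs 20, 1 → best response Soy.
Farm 1 against (Barley, Wheat): payoffs 1, 15 → best response Wheat.
Farm 1 against (Barley, Canola): payoffs 3, 12 → best response Wheat.
Farm 1 against (Corn, Soy): payoffs 19, 15 → best response Soy.
Farm 1 against (Corn, Wheat): payoffs 19, 18 → best response Soy.
Farm 1 against (Corn, Canola): payoffs 1, 6 → best response Wheat.
Farm 2 against (Soy, Soy): payoffs 13, 10 → best response Barley.
Farm 2 against (Soy, Wheat): payoffs 9, 17 → best response Corn.
Farm 2 against (Soy, Canola): payoffs 18, 16 → best response Barley.
Farm 2 against (Wheat, Soy): payoffs 1, 18 → best response Corn.
Farm 2 against (Wheat, Wheat): payoffs 16, 2 → best response Barley.
Farm 2 against (Wheat, Canola): payoffs 15, 1 → best response Barley.
Farm 3 against (Soy, Barley): payoffs 16, 3, 14 → best response Soy.
Farm 3 against (Soy, Corn): payoffs 2, 13, 4 → best response Wheat.
Farm 3 against (Wheat, Barley): payoffs 17, 4, 8 → best response Soy.
Farm 3 against (Wheat, Corn): payoffs 17, 14, 4 → best response Soy.
Mutual best responses: (Soy, Barley, Soy); (Soy, Corn, Wheat).

Pure-strategy Nash equilibria: (Soy, Barley, Soy); (Soy, Corn, Wheat)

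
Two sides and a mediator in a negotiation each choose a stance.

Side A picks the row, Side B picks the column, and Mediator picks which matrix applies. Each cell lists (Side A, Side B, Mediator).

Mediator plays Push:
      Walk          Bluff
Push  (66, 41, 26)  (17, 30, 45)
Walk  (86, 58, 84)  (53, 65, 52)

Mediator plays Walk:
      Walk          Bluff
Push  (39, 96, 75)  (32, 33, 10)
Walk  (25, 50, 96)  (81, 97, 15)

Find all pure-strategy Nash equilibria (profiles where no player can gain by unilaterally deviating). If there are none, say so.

For each strategy profile, look for a profitable unilateral deviation.
(Push, Walk, Push): Side A can switch to Walk (66 → 86). Not NE.
(Push, Walk, Walk): Side A gets 39, best alternative 25; Side B gets 96, best alternative 33; Mediator gets 75, best alternative 26. No profitable deviation — NE.
(Push, Bluff, Push): Side A can switch to Walk (17 → 53). Not NE.
(Push, Bluff, Walk): Side A can switch to Walk (32 → 81). Not NE.
(Walk, Walk, Push): Side B can switch to Bluff (58 → 65). Not NE.
(Walk, Walk, Walk): Side A can switch to Push (25 → 39). Not NE.
(Walk, Bluff, Push): Side A gets 53, best alternative 17; Side B gets 65, best alternative 58; Mediator gets 52, best alternative 15. No profitable deviation — NE.
(Walk, Bluff, Walk): Mediator can switch to Push (15 → 52). Not NE.

Pure-strategy Nash equilibria: (Push, Walk, Walk), (Walk, Bluff, Push)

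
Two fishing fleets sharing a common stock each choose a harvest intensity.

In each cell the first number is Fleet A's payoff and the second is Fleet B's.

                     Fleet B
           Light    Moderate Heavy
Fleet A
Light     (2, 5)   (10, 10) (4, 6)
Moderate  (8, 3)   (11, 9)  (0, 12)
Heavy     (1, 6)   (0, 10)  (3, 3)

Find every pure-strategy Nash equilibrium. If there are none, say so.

This game has no pure Nash equilibrium.

For each strategy profile, look for a profitable unilateral deviation.
(Light, Light): Fleet A can switch to Moderate (2 → 8). Not NE.
(Light, Moderate): Fleet A can switch to Moderate (10 → 11). Not NE.
(Light, Heavy): Fleet B can switch to Moderate (6 → 10). Not NE.
(Moderate, Light): Fleet B can switch to Moderate (3 → 9). Not NE.
(Moderate, Moderate): Fleet B can switch to Heavy (9 → 12). Not NE.
(Moderate, Heavy): Fleet A can switch to Light (0 → 4). Not NE.
(Heavy, Light): Fleet A can switch to Light (1 → 2). Not NE.
(Heavy, Moderate): Fleet A can switch to Light (0 → 10). Not NE.
(The remaining 1 profile has a profitable deviation by the same check.)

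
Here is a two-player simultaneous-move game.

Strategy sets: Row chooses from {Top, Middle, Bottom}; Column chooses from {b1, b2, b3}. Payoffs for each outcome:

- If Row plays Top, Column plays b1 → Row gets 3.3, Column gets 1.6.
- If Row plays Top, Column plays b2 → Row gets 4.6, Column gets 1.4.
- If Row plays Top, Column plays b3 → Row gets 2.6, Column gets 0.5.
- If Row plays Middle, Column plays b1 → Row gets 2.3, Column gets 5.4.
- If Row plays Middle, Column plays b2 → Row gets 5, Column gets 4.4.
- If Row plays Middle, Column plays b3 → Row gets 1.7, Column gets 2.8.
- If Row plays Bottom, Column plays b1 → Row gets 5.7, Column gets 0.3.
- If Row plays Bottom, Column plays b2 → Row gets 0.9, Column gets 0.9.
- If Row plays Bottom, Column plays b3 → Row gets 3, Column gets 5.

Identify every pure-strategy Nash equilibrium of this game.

The unique pure-strategy Nash equilibrium is (Bottom, b3).

Row against b1: payoffs 3.3, 2.3, 5.7 → best response Bottom.
Row against b2: payoffs 4.6, 5, 0.9 → best response Middle.
Row against b3: payoffs 2.6, 1.7, 3 → best response Bottom.
Column against Top: payoffs 1.6, 1.4, 0.5 → best response b1.
Column against Middle: payoffs 5.4, 4.4, 2.8 → best response b1.
Column against Bottom: payoffs 0.3, 0.9, 5 → best response b3.
Mutual best responses: (Bottom, b3).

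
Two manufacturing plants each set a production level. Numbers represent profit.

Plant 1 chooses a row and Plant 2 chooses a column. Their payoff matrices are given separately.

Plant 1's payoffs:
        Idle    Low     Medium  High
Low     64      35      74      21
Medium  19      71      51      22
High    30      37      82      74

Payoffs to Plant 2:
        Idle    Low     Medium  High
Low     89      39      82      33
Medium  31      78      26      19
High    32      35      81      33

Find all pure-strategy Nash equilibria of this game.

Mark each player's best response to every combination of opponents' strategies; a profile where every player is best-responding is a pure Nash equilibrium.
Plant 1 against Idle: payoffs 64, 19, 30 → best response Low.
Plant 1 against Low: payoffs 35, 71, 37 → best response Medium.
Plant 1 against Medium: payoffs 74, 51, 82 → best response High.
Plant 1 against High: payoffs 21, 22, 74 → best response High.
Plant 2 against Low: payoffs 89, 39, 82, 33 → best response Idle.
Plant 2 against Medium: payoffs 31, 78, 26, 19 → best response Low.
Plant 2 against High: payoffs 32, 35, 81, 33 → best response Medium.
Mutual best responses: (Low, Idle); (Medium, Low); (High, Medium).

(Low, Idle) and (Medium, Low) and (High, Medium)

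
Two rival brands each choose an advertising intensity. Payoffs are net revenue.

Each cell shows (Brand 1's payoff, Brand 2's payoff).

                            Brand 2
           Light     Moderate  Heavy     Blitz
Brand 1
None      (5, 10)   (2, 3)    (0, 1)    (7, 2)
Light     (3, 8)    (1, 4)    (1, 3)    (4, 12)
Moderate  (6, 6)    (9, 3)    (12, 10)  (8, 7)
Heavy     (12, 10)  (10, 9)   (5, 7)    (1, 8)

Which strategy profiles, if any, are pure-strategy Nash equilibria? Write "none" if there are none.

The pure Nash equilibria are (Moderate, Heavy); (Heavy, Light).

Brand 1 against Light: payoffs 5, 3, 6, 12 → best response Heavy.
Brand 1 against Moderate: payoffs 2, 1, 9, 10 → best response Heavy.
Brand 1 against Heavy: payoffs 0, 1, 12, 5 → best response Moderate.
Brand 1 against Blitz: payoffs 7, 4, 8, 1 → best response Moderate.
Brand 2 against None: payoffs 10, 3, 1, 2 → best response Light.
Brand 2 against Light: payoffs 8, 4, 3, 12 → best response Blitz.
Brand 2 against Moderate: payoffs 6, 3, 10, 7 → best response Heavy.
Brand 2 against Heavy: payoffs 10, 9, 7, 8 → best response Light.
Mutual best responses: (Moderate, Heavy); (Heavy, Light).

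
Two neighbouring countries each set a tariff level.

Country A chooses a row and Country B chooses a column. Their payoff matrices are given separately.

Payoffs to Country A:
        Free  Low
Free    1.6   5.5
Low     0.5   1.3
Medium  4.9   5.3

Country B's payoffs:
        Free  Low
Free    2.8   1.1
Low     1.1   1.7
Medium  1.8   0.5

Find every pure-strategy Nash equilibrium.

The unique pure-strategy Nash equilibrium is (Medium, Free).

Country A against Free: payoffs 1.6, 0.5, 4.9 → best response Medium.
Country A against Low: payoffs 5.5, 1.3, 5.3 → best response Free.
Country B against Free: payoffs 2.8, 1.1 → best response Free.
Country B against Low: payoffs 1.1, 1.7 → best response Low.
Country B against Medium: payoffs 1.8, 0.5 → best response Free.
Mutual best responses: (Medium, Free).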